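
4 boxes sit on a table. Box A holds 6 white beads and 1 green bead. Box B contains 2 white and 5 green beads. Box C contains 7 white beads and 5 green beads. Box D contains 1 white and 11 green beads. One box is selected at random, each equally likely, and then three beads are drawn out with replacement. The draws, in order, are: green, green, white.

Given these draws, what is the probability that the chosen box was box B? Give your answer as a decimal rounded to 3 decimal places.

0.436

Compute the likelihood of the observed sequence for each case: P(data | box A) = (1/7)(1/7)(6/7) = 0.017493; P(data | box B) = (5/7)(5/7)(2/7) = 0.14577; P(data | box C) = (5/12)(5/12)(7/12) = 0.10127; P(data | box D) = (11/12)(11/12)(1/12) = 0.070023.
Weighting by the prior gives 1/4 · 0.017493 = 0.0043732, 1/4 · 0.14577 = 0.036443, 1/4 · 0.10127 = 0.025318, 1/4 · 0.070023 = 0.017506; summing to 0.08364.
By Bayes' rule, P(box B | data) = (0.036443) / (0.08364) = 0.43571.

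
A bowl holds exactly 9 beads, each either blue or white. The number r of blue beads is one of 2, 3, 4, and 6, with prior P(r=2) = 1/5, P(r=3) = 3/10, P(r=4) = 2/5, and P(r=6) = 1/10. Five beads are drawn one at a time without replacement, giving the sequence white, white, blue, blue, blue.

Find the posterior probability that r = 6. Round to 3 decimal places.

Under each hypothesis, the probability of the observed sequence is: P(data | r = 2) = (7/9)(6/8)(2/7)(1/6)(0/5) = 0; P(data | r = 3) = (6/9)(5/8)(3/7)(2/6)(1/5) = 0.011905; P(data | r = 4) = (5/9)(4/8)(4/7)(3/6)(2/5) = 0.031746; P(data | r = 6) = (3/9)(2/8)(6/7)(5/6)(4/5) = 0.047619.
Weighting by the prior gives 1/5 · 0 = 0, 3/10 · 0.011905 = 0.0035714, 2/5 · 0.031746 = 0.012698, 1/10 · 0.047619 = 0.0047619; with total 0.021032.
Hence P(r = 6 | data) = (0.0047619) / (0.021032) = 0.22642.

0.226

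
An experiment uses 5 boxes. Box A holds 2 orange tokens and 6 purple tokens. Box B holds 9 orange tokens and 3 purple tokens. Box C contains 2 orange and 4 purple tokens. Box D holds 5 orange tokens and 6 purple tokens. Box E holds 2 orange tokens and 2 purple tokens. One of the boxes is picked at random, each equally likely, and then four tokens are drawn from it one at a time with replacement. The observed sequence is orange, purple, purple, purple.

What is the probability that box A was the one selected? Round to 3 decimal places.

The likelihood of the observed sequence under each hypothesis: P(data | box A) = (2/8)(6/8)(6/8)(6/8) = 0.10547; P(data | box B) = (9/12)(3/12)(3/12)(3/12) = 0.011719; P(data | box C) = (2/6)(4/6)(4/6)(4/6) = 0.098765; P(data | box D) = (5/11)(6/11)(6/11)(6/11) = 0.073765; P(data | box E) = (2/4)(2/4)(2/4)(2/4) = 0.0625.
The prior-weighted likelihoods are 1/5 · 0.10547 = 0.021094, 1/5 · 0.011719 = 0.0023437, 1/5 · 0.098765 = 0.019753, 1/5 · 0.073765 = 0.014753, 1/5 · 0.0625 = 0.0125; these sum to 0.070444.
Therefore the posterior P(box A | data) = (0.021094) / (0.070444) = 0.29944.

0.299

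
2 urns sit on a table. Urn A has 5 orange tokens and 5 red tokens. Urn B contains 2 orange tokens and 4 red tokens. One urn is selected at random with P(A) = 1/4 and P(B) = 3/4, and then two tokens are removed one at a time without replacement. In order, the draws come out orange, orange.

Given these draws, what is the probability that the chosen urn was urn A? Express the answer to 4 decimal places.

Compute the likelihood of the observed sequence for each case: P(data | urn A) = (5/10)(4/9) = 2/9; P(data | urn B) = (2/6)(1/5) = 1/15.
The prior-weighted likelihoods are 1/4 · 2/9 = 1/18, 3/4 · 1/15 = 1/20; with total 19/180.
So P(urn A | data) = (1/18) / (19/180) = 10/19.

0.5263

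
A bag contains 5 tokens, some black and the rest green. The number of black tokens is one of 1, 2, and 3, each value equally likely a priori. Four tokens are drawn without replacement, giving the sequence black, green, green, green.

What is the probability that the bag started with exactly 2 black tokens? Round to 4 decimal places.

Under each hypothesis, the probability of the observed sequence is: P(data | r = 1) = (1/5)(4/4)(3/3)(2/2) = 1/5; P(data | r = 2) = (2/5)(3/4)(2/3)(1/2) = 1/10; P(data | r = 3) = (3/5)(2/4)(1/3)(0/2) = 0.
The prior-weighted likelihoods are 1/3 · 1/5 = 1/15, 1/3 · 1/10 = 1/30, 1/3 · 0 = 0; these sum to 1/10.
Hence P(r = 2 | data) = (1/30) / (1/10) = 1/3.

0.3333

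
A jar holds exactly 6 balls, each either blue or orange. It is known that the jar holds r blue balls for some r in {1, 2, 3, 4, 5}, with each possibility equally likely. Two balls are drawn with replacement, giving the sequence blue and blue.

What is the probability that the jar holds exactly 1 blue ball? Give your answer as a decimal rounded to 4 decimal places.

0.0182

Compute the likelihood of the observed sequence for each case: P(data | r = 1) = (1/6)(1/6) = 1/36; P(data | r = 2) = (2/6)(2/6) = 1/9; P(data | r = 3) = (3/6)(3/6) = 1/4; P(data | r = 4) = (4/6)(4/6) = 4/9; P(data | r = 5) = (5/6)(5/6) = 25/36.
Multiplying each by its prior: 1/5 · 1/36 = 1/180, 1/5 · 1/9 = 1/45, 1/5 · 1/4 = 1/20, 1/5 · 4/9 = 4/45, 1/5 · 25/36 = 5/36; these sum to 11/36.
Hence P(r = 1 | data) = (1/180) / (11/36) = 1/55.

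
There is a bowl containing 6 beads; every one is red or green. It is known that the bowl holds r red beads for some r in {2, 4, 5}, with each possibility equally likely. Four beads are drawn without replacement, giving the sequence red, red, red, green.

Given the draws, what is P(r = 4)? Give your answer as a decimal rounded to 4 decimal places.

0.4444

For each hypothesis, P(data | H) works out to: P(data | r = 2) = (2/6)(1/5)(0/4) = 0; P(data | r = 4) = (4/6)(3/5)(2/4)(2/3) = 2/15; P(data | r = 5) = (5/6)(4/5)(3/4)(1/3) = 1/6.
Multiplying each by its prior: 1/3 · 0 = 0, 1/3 · 2/15 = 2/45, 1/3 · 1/6 = 1/18; summing to 1/10.
By Bayes' rule, P(r = 4 | data) = (2/45) / (1/10) = 4/9.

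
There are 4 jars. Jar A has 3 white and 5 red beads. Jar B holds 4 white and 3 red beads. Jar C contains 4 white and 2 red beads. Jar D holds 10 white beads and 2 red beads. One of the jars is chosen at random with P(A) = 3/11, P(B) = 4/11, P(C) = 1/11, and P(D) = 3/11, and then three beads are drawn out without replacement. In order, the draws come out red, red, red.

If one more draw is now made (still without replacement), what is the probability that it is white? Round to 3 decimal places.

The likelihood of the observed sequence under each hypothesis: P(data | jar A) = (5/8)(4/7)(3/6) = 5/28; P(data | jar B) = (3/7)(2/6)(1/5) = 1/35; P(data | jar C) = (2/6)(1/5)(0/4) = 0; P(data | jar D) = (2/12)(1/11)(0/10) = 0.
The prior-weighted likelihoods are 3/11 · 5/28 = 15/308, 4/11 · 1/35 = 4/385, 1/11 · 0 = 0, 3/11 · 0 = 0; summing to 13/220.
The posterior is then P(jar A | data) = 75/91, P(jar B | data) = 16/91, P(jar C | data) = 0, P(jar D | data) = 0.
The predictive probability is P(white next | data) = (3/5)(75/91) + (1)(16/91) = 61/91.

0.670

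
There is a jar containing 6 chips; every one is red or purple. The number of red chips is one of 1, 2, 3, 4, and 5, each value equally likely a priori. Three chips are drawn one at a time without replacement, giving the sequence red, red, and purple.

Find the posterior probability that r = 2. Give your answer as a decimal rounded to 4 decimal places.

The likelihood of the observed sequence under each hypothesis: P(data | r = 1) = (1/6)(0/5) = 0; P(data | r = 2) = (2/6)(1/5)(4/4) = 1/15; P(data | r = 3) = (3/6)(2/5)(3/4) = 3/20; P(data | r = 4) = (4/6)(3/5)(2/4) = 1/5; P(data | r = 5) = (5/6)(4/5)(1/4) = 1/6.
Weighting by the prior gives 1/5 · 0 = 0, 1/5 · 1/15 = 1/75, 1/5 · 3/20 = 3/100, 1/5 · 1/5 = 1/25, 1/5 · 1/6 = 1/30; summing to 7/60.
Therefore the posterior P(r = 2 | data) = (1/75) / (7/60) = 4/35.

0.1143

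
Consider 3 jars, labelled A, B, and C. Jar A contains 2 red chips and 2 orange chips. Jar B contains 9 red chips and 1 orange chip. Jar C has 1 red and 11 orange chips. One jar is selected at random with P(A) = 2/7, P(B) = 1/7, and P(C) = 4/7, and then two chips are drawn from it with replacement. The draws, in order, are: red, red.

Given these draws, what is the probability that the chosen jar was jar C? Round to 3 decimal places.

0.021

Under each hypothesis, the probability of the observed sequence is: P(data | jar A) = (2/4)(2/4) = 1/4; P(data | jar B) = (9/10)(9/10) = 81/100; P(data | jar C) = (1/12)(1/12) = 1/144.
Multiplying each by its prior: 2/7 · 1/4 = 1/14, 1/7 · 81/100 = 81/700, 4/7 · 1/144 = 1/252; with total 43/225.
Hence P(jar C | data) = (1/252) / (43/225) = 25/1204.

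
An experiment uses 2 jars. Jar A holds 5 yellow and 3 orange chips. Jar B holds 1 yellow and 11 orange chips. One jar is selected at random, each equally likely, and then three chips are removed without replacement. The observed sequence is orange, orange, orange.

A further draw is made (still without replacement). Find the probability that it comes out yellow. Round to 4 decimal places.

0.1318

Under each hypothesis, the probability of the observed sequence is: P(data | jar A) = (3/8)(2/7)(1/6) = 1/56; P(data | jar B) = (11/12)(10/11)(9/10) = 3/4.
Weighting by the prior gives 1/2 · 1/56 = 1/112, 1/2 · 3/4 = 3/8; with total 43/112.
The posterior is then P(jar A | data) = 1/43, P(jar B | data) = 42/43.
Averaging over the posterior, P(yellow next | data) = (1)(1/43) + (1/9)(42/43) = 17/129.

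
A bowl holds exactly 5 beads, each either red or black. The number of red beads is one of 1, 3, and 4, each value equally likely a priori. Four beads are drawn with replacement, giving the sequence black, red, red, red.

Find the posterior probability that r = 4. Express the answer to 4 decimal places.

Under each hypothesis, the probability of the observed sequence is: P(data | r = 1) = (4/5)(1/5)(1/5)(1/5) = 0.0064; P(data | r = 3) = (2/5)(3/5)(3/5)(3/5) = 0.0864; P(data | r = 4) = (1/5)(4/5)(4/5)(4/5) = 0.1024.
The prior-weighted likelihoods are 1/3 · 0.0064 = 0.0021333, 1/3 · 0.0864 = 0.0288, 1/3 · 0.1024 = 0.034133; summing to 0.065067.
Hence P(r = 4 | data) = (0.034133) / (0.065067) = 0.52459.

0.5246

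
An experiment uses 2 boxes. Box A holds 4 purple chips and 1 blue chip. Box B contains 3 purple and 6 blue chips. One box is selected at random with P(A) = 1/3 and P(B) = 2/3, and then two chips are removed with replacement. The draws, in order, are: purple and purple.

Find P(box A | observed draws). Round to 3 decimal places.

Compute the likelihood of the observed sequence for each case: P(data | box A) = (4/5)(4/5) = 16/25; P(data | box B) = (3/9)(3/9) = 1/9.
Weighting by the prior gives 1/3 · 16/25 = 16/75, 2/3 · 1/9 = 2/27; with total 194/675.
So P(box A | data) = (16/75) / (194/675) = 72/97.

0.742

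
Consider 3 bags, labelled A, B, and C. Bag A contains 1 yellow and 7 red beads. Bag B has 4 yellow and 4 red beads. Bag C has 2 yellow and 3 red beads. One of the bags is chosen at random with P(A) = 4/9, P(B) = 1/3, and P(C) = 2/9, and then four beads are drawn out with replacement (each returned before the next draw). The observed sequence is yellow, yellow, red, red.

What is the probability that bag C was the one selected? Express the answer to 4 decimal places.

Compute the likelihood of the observed sequence for each case: P(data | bag A) = (1/8)(1/8)(7/8)(7/8) = 0.011963; P(data | bag B) = (4/8)(4/8)(4/8)(4/8) = 0.0625; P(data | bag C) = (2/5)(2/5)(3/5)(3/5) = 0.0576.
The prior-weighted likelihoods are 4/9 · 0.011963 = 0.0053168, 1/3 · 0.0625 = 0.020833, 2/9 · 0.0576 = 0.0128; these sum to 0.03895.
So P(bag C | data) = (0.0128) / (0.03895) = 0.32862.

0.3286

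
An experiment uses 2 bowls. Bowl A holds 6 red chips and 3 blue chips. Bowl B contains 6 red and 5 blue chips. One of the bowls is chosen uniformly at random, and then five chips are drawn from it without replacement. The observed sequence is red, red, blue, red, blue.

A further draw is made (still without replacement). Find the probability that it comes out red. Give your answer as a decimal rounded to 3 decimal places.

For each hypothesis, P(data | H) works out to: P(data | bowl A) = (6/9)(5/8)(3/7)(4/6)(2/5) = 1/21; P(data | bowl B) = (6/11)(5/10)(5/9)(4/8)(4/7) = 10/231.
The prior-weighted likelihoods are 1/2 · 1/21 = 1/42, 1/2 · 10/231 = 5/231; with total 1/22.
Normalising, the posterior is P(bowl A | data) = 11/21, P(bowl B | data) = 10/21.
So P(red next | data) = Σ P(red next | H) P(H | data) = (3/4)(11/21) + (1/2)(10/21) = 53/84.

0.631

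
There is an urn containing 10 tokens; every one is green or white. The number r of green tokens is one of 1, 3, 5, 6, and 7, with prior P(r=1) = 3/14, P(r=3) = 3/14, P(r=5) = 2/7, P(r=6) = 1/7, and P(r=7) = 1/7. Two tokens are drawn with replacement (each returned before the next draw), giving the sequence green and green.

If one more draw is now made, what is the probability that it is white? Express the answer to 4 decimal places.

0.4327

Under each hypothesis, the probability of the observed sequence is: P(data | r = 1) = (1/10)(1/10) = 0.01; P(data | r = 3) = (3/10)(3/10) = 0.09; P(data | r = 5) = (5/10)(5/10) = 0.25; P(data | r = 6) = (6/10)(6/10) = 0.36; P(data | r = 7) = (7/10)(7/10) = 0.49.
Weighting by the prior gives 3/14 · 0.01 = 0.0021429, 3/14 · 0.09 = 0.019286, 2/7 · 0.25 = 0.071429, 1/7 · 0.36 = 0.051429, 1/7 · 0.49 = 0.07; with total 0.21429.
Normalising, the posterior is P(r = 1 | data) = 0.01, P(r = 3 | data) = 0.09, P(r = 5 | data) = 0.33333, P(r = 6 | data) = 0.24, P(r = 7 | data) = 0.32667.
The predictive probability is P(white next | data) = (9/10)(0.01) + (7/10)(0.09) + (1/2)(0.33333) + (2/5)(0.24) + (3/10)(0.32667) = 0.43267.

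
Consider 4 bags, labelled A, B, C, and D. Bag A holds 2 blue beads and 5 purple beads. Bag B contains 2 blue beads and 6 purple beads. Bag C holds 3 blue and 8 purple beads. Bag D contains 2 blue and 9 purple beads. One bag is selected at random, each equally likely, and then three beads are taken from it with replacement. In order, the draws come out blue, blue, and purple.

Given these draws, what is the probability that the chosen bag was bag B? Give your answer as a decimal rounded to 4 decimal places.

Compute the likelihood of the observed sequence for each case: P(data | bag A) = (2/7)(2/7)(5/7) = 0.058309; P(data | bag B) = (2/8)(2/8)(6/8) = 0.046875; P(data | bag C) = (3/11)(3/11)(8/11) = 0.054095; P(data | bag D) = (2/11)(2/11)(9/11) = 0.027047.
Weighting by the prior gives 1/4 · 0.058309 = 0.014577, 1/4 · 0.046875 = 0.011719, 1/4 · 0.054095 = 0.013524, 1/4 · 0.027047 = 0.0067618; these sum to 0.046582.
So P(bag B | data) = (0.011719) / (0.046582) = 0.25158.

0.2516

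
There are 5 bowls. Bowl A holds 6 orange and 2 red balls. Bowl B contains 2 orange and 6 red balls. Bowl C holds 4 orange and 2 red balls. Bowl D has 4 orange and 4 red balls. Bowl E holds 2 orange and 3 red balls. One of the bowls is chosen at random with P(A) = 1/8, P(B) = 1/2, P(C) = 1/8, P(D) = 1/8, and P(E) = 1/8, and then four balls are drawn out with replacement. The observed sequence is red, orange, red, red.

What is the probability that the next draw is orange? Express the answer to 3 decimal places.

For each hypothesis, P(data | H) works out to: P(data | bowl A) = (2/8)(6/8)(2/8)(2/8) = 0.011719; P(data | bowl B) = (6/8)(2/8)(6/8)(6/8) = 0.10547; P(data | bowl C) = (2/6)(4/6)(2/6)(2/6) = 0.024691; P(data | bowl D) = (4/8)(4/8)(4/8)(4/8) = 0.0625; P(data | bowl E) = (3/5)(2/5)(3/5)(3/5) = 0.0864.
Weighting by the prior gives 1/8 · 0.011719 = 0.0014648, 1/2 · 0.10547 = 0.052734, 1/8 · 0.024691 = 0.0030864, 1/8 · 0.0625 = 0.0078125, 1/8 · 0.0864 = 0.0108; with total 0.075898.
Normalising, the posterior is P(bowl A | data) = 0.0193, P(bowl B | data) = 0.6948, P(bowl C | data) = 0.040665, P(bowl D | data) = 0.10293, P(bowl E | data) = 0.1423.
The predictive probability is P(orange next | data) = (3/4)(0.0193) + (1/4)(0.6948) + (2/3)(0.040665) + (1/2)(0.10293) + (2/5)(0.1423) = 0.32367.

0.324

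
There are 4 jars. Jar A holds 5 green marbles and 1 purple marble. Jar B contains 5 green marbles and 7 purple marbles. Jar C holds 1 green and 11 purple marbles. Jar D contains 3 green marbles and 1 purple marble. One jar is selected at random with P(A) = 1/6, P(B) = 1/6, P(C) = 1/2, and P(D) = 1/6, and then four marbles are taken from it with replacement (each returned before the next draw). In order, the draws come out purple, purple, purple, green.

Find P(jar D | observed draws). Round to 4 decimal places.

0.0403

Compute the likelihood of the observed sequence for each case: P(data | jar A) = (1/6)(1/6)(1/6)(5/6) = 0.003858; P(data | jar B) = (7/12)(7/12)(7/12)(5/12) = 0.082706; P(data | jar C) = (11/12)(11/12)(11/12)(1/12) = 0.064188; P(data | jar D) = (1/4)(1/4)(1/4)(3/4) = 0.011719.
The prior-weighted likelihoods are 1/6 · 0.003858 = 0.000643, 1/6 · 0.082706 = 0.013784, 1/2 · 0.064188 = 0.032094, 1/6 · 0.011719 = 0.0019531; these sum to 0.048474.
Hence P(jar D | data) = (0.0019531) / (0.048474) = 0.040292.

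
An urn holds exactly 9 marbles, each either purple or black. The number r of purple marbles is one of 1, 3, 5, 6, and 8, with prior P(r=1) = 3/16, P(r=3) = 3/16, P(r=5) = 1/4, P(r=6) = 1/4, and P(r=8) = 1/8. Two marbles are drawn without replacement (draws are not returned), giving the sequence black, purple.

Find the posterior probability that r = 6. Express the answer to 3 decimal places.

0.293

Compute the likelihood of the observed sequence for each case: P(data | r = 1) = (8/9)(1/8) = 1/9; P(data | r = 3) = (6/9)(3/8) = 1/4; P(data | r = 5) = (4/9)(5/8) = 5/18; P(data | r = 6) = (3/9)(6/8) = 1/4; P(data | r = 8) = (1/9)(8/8) = 1/9.
The prior-weighted likelihoods are 3/16 · 1/9 = 1/48, 3/16 · 1/4 = 3/64, 1/4 · 5/18 = 5/72, 1/4 · 1/4 = 1/16, 1/8 · 1/9 = 1/72; these sum to 41/192.
So P(r = 6 | data) = (1/16) / (41/192) = 12/41.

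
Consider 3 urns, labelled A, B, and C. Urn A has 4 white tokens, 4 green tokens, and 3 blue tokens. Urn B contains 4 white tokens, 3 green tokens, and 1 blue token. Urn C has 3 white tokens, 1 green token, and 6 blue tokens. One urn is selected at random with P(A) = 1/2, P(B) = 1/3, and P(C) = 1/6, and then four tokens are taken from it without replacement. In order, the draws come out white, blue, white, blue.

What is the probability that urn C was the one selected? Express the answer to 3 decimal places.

The likelihood of the observed sequence under each hypothesis: P(data | urn A) = (4/11)(3/10)(3/9)(2/8) = 0.0090909; P(data | urn B) = (4/8)(1/7)(3/6)(0/5) = 0; P(data | urn C) = (3/10)(6/9)(2/8)(5/7) = 0.035714.
Weighting by the prior gives 1/2 · 0.0090909 = 0.0045455, 1/3 · 0 = 0, 1/6 · 0.035714 = 0.0059524; with total 0.010498.
By Bayes' rule, P(urn C | data) = (0.0059524) / (0.010498) = 0.56701.

0.567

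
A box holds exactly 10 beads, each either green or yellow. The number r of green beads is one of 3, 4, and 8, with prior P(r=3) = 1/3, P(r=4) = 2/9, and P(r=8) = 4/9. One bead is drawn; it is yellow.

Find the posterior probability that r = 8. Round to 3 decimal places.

0.195

Compute the likelihood of this draw for each case: P(data | r = 3) = (7/10) = 7/10; P(data | r = 4) = (6/10) = 3/5; P(data | r = 8) = (2/10) = 1/5.
The prior-weighted likelihoods are 1/3 · 7/10 = 7/30, 2/9 · 3/5 = 2/15, 4/9 · 1/5 = 4/45; with total 41/90.
By Bayes' rule, P(r = 8 | data) = (4/45) / (41/90) = 8/41.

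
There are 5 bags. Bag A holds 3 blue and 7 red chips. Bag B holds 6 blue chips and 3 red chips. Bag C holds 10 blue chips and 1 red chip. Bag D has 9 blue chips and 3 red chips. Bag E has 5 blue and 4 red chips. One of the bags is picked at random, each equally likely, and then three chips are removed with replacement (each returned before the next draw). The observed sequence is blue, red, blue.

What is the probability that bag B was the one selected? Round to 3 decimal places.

Compute the likelihood of the observed sequence for each case: P(data | bag A) = (3/10)(7/10)(3/10) = 0.063; P(data | bag B) = (6/9)(3/9)(6/9) = 0.14815; P(data | bag C) = (10/11)(1/11)(10/11) = 0.075131; P(data | bag D) = (9/12)(3/12)(9/12) = 0.14062; P(data | bag E) = (5/9)(4/9)(5/9) = 0.13717.
Multiplying each by its prior: 1/5 · 0.063 = 0.0126, 1/5 · 0.14815 = 0.02963, 1/5 · 0.075131 = 0.015026, 1/5 · 0.14062 = 0.028125, 1/5 · 0.13717 = 0.027435; with total 0.11282.
Hence P(bag B | data) = (0.02963) / (0.11282) = 0.26264.

0.263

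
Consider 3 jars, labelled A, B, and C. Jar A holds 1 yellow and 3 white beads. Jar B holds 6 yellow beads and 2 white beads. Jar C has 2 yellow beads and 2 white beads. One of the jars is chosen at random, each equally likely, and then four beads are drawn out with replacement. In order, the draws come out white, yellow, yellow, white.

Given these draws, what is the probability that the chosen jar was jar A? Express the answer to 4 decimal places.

0.2647

Compute the likelihood of the observed sequence for each case: P(data | jar A) = (3/4)(1/4)(1/4)(3/4) = 9/256; P(data | jar B) = (2/8)(6/8)(6/8)(2/8) = 9/256; P(data | jar C) = (2/4)(2/4)(2/4)(2/4) = 1/16.
Multiplying each by its prior: 1/3 · 9/256 = 3/256, 1/3 · 9/256 = 3/256, 1/3 · 1/16 = 1/48; these sum to 17/384.
So P(jar A | data) = (3/256) / (17/384) = 9/34.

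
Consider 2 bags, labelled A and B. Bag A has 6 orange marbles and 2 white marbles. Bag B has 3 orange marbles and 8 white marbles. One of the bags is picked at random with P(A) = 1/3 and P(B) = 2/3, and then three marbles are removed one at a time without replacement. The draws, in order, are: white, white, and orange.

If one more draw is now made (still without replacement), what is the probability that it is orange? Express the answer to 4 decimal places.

0.3214

Compute the likelihood of the observed sequence for each case: P(data | bag A) = (2/8)(1/7)(6/6) = 0.035714; P(data | bag B) = (8/11)(7/10)(3/9) = 0.1697.
Weighting by the prior gives 1/3 · 0.035714 = 0.011905, 2/3 · 0.1697 = 0.11313; summing to 0.12504.
The posterior is then P(bag A | data) = 0.095211, P(bag B | data) = 0.90479.
The predictive probability is P(orange next | data) = (1)(0.095211) + (1/4)(0.90479) = 0.32141.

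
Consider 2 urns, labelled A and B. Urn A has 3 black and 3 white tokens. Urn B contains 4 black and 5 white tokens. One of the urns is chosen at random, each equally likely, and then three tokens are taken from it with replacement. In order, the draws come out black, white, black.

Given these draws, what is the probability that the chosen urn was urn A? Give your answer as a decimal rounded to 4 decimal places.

Under each hypothesis, the probability of the observed sequence is: P(data | urn A) = (3/6)(3/6)(3/6) = 0.125; P(data | urn B) = (4/9)(5/9)(4/9) = 0.10974.
Weighting by the prior gives 1/2 · 0.125 = 0.0625, 1/2 · 0.10974 = 0.05487; with total 0.11737.
Therefore the posterior P(urn A | data) = (0.0625) / (0.11737) = 0.53251.

0.5325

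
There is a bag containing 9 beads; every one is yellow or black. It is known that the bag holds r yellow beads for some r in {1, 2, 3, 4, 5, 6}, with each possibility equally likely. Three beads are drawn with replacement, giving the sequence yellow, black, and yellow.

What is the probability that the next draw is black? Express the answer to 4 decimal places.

Under each hypothesis, the probability of the observed sequence is: P(data | r = 1) = (1/9)(8/9)(1/9) = 0.010974; P(data | r = 2) = (2/9)(7/9)(2/9) = 0.038409; P(data | r = 3) = (3/9)(6/9)(3/9) = 0.074074; P(data | r = 4) = (4/9)(5/9)(4/9) = 0.10974; P(data | r = 5) = (5/9)(4/9)(5/9) = 0.13717; P(data | r = 6) = (6/9)(3/9)(6/9) = 0.14815.
Multiplying each by its prior: 1/6 · 0.010974 = 0.001829, 1/6 · 0.038409 = 0.0064015, 1/6 · 0.074074 = 0.012346, 1/6 · 0.10974 = 0.01829, 1/6 · 0.13717 = 0.022862, 1/6 · 0.14815 = 0.024691; these sum to 0.08642.
Normalising, the posterior is P(r = 1 | data) = 0.021164, P(r = 2 | data) = 0.074074, P(r = 3 | data) = 0.14286, P(r = 4 | data) = 0.21164, P(r = 5 | data) = 0.26455, P(r = 6 | data) = 0.28571.
The predictive probability is P(black next | data) = (8/9)(0.021164) + (7/9)(0.074074) + (2/3)(0.14286) + (5/9)(0.21164) + (4/9)(0.26455) + (1/3)(0.28571) = 0.50206.

0.5021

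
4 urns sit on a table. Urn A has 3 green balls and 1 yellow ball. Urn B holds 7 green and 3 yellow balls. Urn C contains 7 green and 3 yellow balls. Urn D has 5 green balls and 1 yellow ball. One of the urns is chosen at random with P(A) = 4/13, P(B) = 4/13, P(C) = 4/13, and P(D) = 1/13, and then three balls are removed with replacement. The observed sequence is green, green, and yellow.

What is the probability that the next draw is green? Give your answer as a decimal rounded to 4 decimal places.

0.7235

The likelihood of the observed sequence under each hypothesis: P(data | urn A) = (3/4)(3/4)(1/4) = 0.14062; P(data | urn B) = (7/10)(7/10)(3/10) = 0.147; P(data | urn C) = (7/10)(7/10)(3/10) = 0.147; P(data | urn D) = (5/6)(5/6)(1/6) = 0.11574.
Weighting by the prior gives 4/13 · 0.14062 = 0.043269, 4/13 · 0.147 = 0.045231, 4/13 · 0.147 = 0.045231, 1/13 · 0.11574 = 0.0089031; with total 0.14263.
Normalising, the posterior is P(urn A | data) = 0.30336, P(urn B | data) = 0.31711, P(urn C | data) = 0.31711, P(urn D | data) = 0.062419.
The predictive probability is P(green next | data) = (3/4)(0.30336) + (7/10)(0.31711) + (7/10)(0.31711) + (5/6)(0.062419) = 0.72349.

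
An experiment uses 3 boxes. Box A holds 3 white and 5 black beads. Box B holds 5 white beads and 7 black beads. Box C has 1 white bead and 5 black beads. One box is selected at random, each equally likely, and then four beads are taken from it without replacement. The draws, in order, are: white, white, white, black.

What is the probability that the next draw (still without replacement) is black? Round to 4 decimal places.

0.8339

The likelihood of the observed sequence under each hypothesis: P(data | box A) = (3/8)(2/7)(1/6)(5/5) = 0.017857; P(data | box B) = (5/12)(4/11)(3/10)(7/9) = 0.035354; P(data | box C) = (1/6)(0/5) = 0.
Multiplying each by its prior: 1/3 · 0.017857 = 0.0059524, 1/3 · 0.035354 = 0.011785, 1/3 · 0 = 0; with total 0.017737.
Dividing through by the total gives posterior P(box A | data) = 0.33559, P(box B | data) = 0.66441, P(box C | data) = 0.
Averaging over the posterior, P(black next | data) = (1)(0.33559) + (3/4)(0.66441) = 0.8339.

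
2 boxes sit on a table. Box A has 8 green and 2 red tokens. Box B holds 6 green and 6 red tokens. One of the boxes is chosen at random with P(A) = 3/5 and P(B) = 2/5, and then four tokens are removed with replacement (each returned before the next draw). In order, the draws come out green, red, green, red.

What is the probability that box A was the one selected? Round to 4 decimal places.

0.3806

Compute the likelihood of the observed sequence for each case: P(data | box A) = (8/10)(2/10)(8/10)(2/10) = 0.0256; P(data | box B) = (6/12)(6/12)(6/12)(6/12) = 0.0625.
Weighting by the prior gives 3/5 · 0.0256 = 0.01536, 2/5 · 0.0625 = 0.025; summing to 0.04036.
So P(box A | data) = (0.01536) / (0.04036) = 0.38057.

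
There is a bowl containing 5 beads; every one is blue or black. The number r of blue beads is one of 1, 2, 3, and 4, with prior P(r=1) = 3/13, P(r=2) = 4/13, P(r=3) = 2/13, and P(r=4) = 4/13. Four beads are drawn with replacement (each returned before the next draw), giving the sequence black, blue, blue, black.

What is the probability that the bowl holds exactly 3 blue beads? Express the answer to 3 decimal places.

The likelihood of the observed sequence under each hypothesis: P(data | r = 1) = (4/5)(1/5)(1/5)(4/5) = 0.0256; P(data | r = 2) = (3/5)(2/5)(2/5)(3/5) = 0.0576; P(data | r = 3) = (2/5)(3/5)(3/5)(2/5) = 0.0576; P(data | r = 4) = (1/5)(4/5)(4/5)(1/5) = 0.0256.
The prior-weighted likelihoods are 3/13 · 0.0256 = 0.0059077, 4/13 · 0.0576 = 0.017723, 2/13 · 0.0576 = 0.0088615, 4/13 · 0.0256 = 0.0078769; summing to 0.040369.
Hence P(r = 3 | data) = (0.0088615) / (0.040369) = 0.21951.

0.220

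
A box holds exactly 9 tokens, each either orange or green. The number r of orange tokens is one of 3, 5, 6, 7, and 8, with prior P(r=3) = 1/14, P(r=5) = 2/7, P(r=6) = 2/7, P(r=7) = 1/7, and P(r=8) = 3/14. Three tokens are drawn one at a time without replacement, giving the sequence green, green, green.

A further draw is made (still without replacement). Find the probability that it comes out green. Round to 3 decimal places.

Compute the likelihood of the observed sequence for each case: P(data | r = 3) = (6/9)(5/8)(4/7) = 5/21; P(data | r = 5) = (4/9)(3/8)(2/7) = 1/21; P(data | r = 6) = (3/9)(2/8)(1/7) = 1/84; P(data | r = 7) = (2/9)(1/8)(0/7) = 0; P(data | r = 8) = (1/9)(0/8) = 0.
The prior-weighted likelihoods are 1/14 · 5/21 = 5/294, 2/7 · 1/21 = 2/147, 2/7 · 1/84 = 1/294, 1/7 · 0 = 0, 3/14 · 0 = 0; summing to 5/147.
Dividing through by the total gives posterior P(r = 3 | data) = 1/2, P(r = 5 | data) = 2/5, P(r = 6 | data) = 1/10, P(r = 7 | data) = 0, P(r = 8 | data) = 0.
Averaging over the posterior, P(green next | data) = (1/2)(1/2) + (1/6)(2/5) + (0)(1/10) = 19/60.

0.317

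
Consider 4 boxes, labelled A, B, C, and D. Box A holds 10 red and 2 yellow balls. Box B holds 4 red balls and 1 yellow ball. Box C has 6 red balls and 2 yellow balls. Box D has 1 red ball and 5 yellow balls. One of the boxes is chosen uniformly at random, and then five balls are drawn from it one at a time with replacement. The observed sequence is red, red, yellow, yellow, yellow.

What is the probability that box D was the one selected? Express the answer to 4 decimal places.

Compute the likelihood of the observed sequence for each case: P(data | box A) = (10/12)(10/12)(2/12)(2/12)(2/12) = 0.003215; P(data | box B) = (4/5)(4/5)(1/5)(1/5)(1/5) = 0.00512; P(data | box C) = (6/8)(6/8)(2/8)(2/8)(2/8) = 0.0087891; P(data | box D) = (1/6)(1/6)(5/6)(5/6)(5/6) = 0.016075.
The prior-weighted likelihoods are 1/4 · 0.003215 = 0.00080376, 1/4 · 0.00512 = 0.00128, 1/4 · 0.0087891 = 0.0021973, 1/4 · 0.016075 = 0.0040188; these sum to 0.0082998.
So P(box D | data) = (0.0040188) / (0.0082998) = 0.4842.

0.4842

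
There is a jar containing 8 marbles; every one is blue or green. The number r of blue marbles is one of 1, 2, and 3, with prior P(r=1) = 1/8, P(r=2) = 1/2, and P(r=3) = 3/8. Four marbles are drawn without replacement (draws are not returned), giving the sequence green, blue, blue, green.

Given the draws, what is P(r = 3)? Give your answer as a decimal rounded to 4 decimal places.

The likelihood of the observed sequence under each hypothesis: P(data | r = 1) = (7/8)(1/7)(0/6) = 0; P(data | r = 2) = (6/8)(2/7)(1/6)(5/5) = 1/28; P(data | r = 3) = (5/8)(3/7)(2/6)(4/5) = 1/14.
Weighting by the prior gives 1/8 · 0 = 0, 1/2 · 1/28 = 1/56, 3/8 · 1/14 = 3/112; with total 5/112.
Therefore the posterior P(r = 3 | data) = (3/112) / (5/112) = 3/5.

0.6000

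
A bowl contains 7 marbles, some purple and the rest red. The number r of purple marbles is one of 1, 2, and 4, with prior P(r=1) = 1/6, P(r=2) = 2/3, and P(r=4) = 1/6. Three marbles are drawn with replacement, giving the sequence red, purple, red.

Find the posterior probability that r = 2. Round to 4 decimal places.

For each hypothesis, P(data | H) works out to: P(data | r = 1) = (6/7)(1/7)(6/7) = 0.10496; P(data | r = 2) = (5/7)(2/7)(5/7) = 0.14577; P(data | r = 4) = (3/7)(4/7)(3/7) = 0.10496.
The prior-weighted likelihoods are 1/6 · 0.10496 = 0.017493, 2/3 · 0.14577 = 0.097182, 1/6 · 0.10496 = 0.017493; with total 0.13217.
So P(r = 2 | data) = (0.097182) / (0.13217) = 0.73529.

0.7353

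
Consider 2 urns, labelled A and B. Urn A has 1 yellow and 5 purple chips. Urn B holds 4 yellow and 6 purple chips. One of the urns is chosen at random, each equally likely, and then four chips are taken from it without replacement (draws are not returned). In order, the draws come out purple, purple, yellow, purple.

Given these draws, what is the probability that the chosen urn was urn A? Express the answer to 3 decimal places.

0.636

Compute the likelihood of the observed sequence for each case: P(data | urn A) = (5/6)(4/5)(1/4)(3/3) = 1/6; P(data | urn B) = (6/10)(5/9)(4/8)(4/7) = 2/21.
Weighting by the prior gives 1/2 · 1/6 = 1/12, 1/2 · 2/21 = 1/21; with total 11/84.
By Bayes' rule, P(urn A | data) = (1/12) / (11/84) = 7/11.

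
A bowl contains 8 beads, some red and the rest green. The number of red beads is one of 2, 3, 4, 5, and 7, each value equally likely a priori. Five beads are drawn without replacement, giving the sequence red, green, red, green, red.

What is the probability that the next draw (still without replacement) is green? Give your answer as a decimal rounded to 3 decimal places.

Under each hypothesis, the probability of the observed sequence is: P(data | r = 2) = (2/8)(6/7)(1/6)(5/5)(0/4) = 0; P(data | r = 3) = (3/8)(5/7)(2/6)(4/5)(1/4) = 1/56; P(data | r = 4) = (4/8)(4/7)(3/6)(3/5)(2/4) = 3/70; P(data | r = 5) = (5/8)(3/7)(4/6)(2/5)(3/4) = 3/56; P(data | r = 7) = (7/8)(1/7)(6/6)(0/5) = 0.
Multiplying each by its prior: 1/5 · 0 = 0, 1/5 · 1/56 = 1/280, 1/5 · 3/70 = 3/350, 1/5 · 3/56 = 3/280, 1/5 · 0 = 0; these sum to 4/175.
Dividing through by the total gives posterior P(r = 2 | data) = 0, P(r = 3 | data) = 5/32, P(r = 4 | data) = 3/8, P(r = 5 | data) = 15/32, P(r = 7 | data) = 0.
The predictive probability is P(green next | data) = (1)(5/32) + (2/3)(3/8) + (1/3)(15/32) = 9/16.

0.563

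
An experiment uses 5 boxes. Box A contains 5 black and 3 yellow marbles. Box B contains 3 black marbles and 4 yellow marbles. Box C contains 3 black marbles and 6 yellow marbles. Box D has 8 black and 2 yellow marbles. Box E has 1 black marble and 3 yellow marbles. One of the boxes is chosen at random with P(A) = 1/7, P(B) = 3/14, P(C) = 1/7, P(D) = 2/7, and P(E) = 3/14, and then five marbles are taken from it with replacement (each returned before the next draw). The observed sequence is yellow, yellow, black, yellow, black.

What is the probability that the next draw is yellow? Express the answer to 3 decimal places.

0.587

For each hypothesis, P(data | H) works out to: P(data | box A) = (3/8)(3/8)(5/8)(3/8)(5/8) = 0.020599; P(data | box B) = (4/7)(4/7)(3/7)(4/7)(3/7) = 0.034271; P(data | box C) = (6/9)(6/9)(3/9)(6/9)(3/9) = 0.032922; P(data | box D) = (2/10)(2/10)(8/10)(2/10)(8/10) = 0.00512; P(data | box E) = (3/4)(3/4)(1/4)(3/4)(1/4) = 0.026367.
The prior-weighted likelihoods are 1/7 · 0.020599 = 0.0029428, 3/14 · 0.034271 = 0.0073439, 1/7 · 0.032922 = 0.0047031, 2/7 · 0.00512 = 0.0014629, 3/14 · 0.026367 = 0.0056501; with total 0.022103.
Dividing through by the total gives posterior P(box A | data) = 0.13314, P(box B | data) = 0.33226, P(box C | data) = 0.21278, P(box D | data) = 0.066184, P(box E | data) = 0.25563.
So P(yellow next | data) = Σ P(yellow next | H) P(H | data) = (3/8)(0.13314) + (4/7)(0.33226) + (2/3)(0.21278) + (1/5)(0.066184) + (3/4)(0.25563) = 0.58661.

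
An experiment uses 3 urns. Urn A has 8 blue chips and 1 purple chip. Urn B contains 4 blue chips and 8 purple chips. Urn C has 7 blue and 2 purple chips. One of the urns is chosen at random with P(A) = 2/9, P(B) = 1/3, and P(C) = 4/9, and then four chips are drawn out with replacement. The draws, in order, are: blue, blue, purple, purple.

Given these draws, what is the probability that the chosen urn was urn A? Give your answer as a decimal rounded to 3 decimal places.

0.068

For each hypothesis, P(data | H) works out to: P(data | urn A) = (8/9)(8/9)(1/9)(1/9) = 0.0097546; P(data | urn B) = (4/12)(4/12)(8/12)(8/12) = 0.049383; P(data | urn C) = (7/9)(7/9)(2/9)(2/9) = 0.029873.
The prior-weighted likelihoods are 2/9 · 0.0097546 = 0.0021677, 1/3 · 0.049383 = 0.016461, 4/9 · 0.029873 = 0.013277; with total 0.031906.
Therefore the posterior P(urn A | data) = (0.0021677) / (0.031906) = 0.067941.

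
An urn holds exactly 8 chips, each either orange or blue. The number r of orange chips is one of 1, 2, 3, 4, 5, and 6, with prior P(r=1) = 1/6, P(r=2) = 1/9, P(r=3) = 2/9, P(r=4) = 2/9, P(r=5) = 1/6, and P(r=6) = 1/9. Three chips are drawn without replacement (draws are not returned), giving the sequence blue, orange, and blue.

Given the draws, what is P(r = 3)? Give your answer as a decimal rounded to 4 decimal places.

0.3030

For each hypothesis, P(data | H) works out to: P(data | r = 1) = (7/8)(1/7)(6/6) = 1/8; P(data | r = 2) = (6/8)(2/7)(5/6) = 5/28; P(data | r = 3) = (5/8)(3/7)(4/6) = 5/28; P(data | r = 4) = (4/8)(4/7)(3/6) = 1/7; P(data | r = 5) = (3/8)(5/7)(2/6) = 5/56; P(data | r = 6) = (2/8)(6/7)(1/6) = 1/28.
Multiplying each by its prior: 1/6 · 1/8 = 1/48, 1/9 · 5/28 = 5/252, 2/9 · 5/28 = 5/126, 2/9 · 1/7 = 2/63, 1/6 · 5/56 = 5/336, 1/9 · 1/28 = 1/252; with total 11/84.
Hence P(r = 3 | data) = (5/126) / (11/84) = 10/33.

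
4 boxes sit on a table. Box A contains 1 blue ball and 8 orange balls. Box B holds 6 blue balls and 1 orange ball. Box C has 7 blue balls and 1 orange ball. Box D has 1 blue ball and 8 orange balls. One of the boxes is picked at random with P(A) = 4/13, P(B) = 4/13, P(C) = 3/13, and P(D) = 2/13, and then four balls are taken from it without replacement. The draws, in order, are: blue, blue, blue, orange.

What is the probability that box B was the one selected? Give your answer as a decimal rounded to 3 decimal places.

0.604

Under each hypothesis, the probability of the observed sequence is: P(data | box A) = (1/9)(0/8) = 0; P(data | box B) = (6/7)(5/6)(4/5)(1/4) = 1/7; P(data | box C) = (7/8)(6/7)(5/6)(1/5) = 1/8; P(data | box D) = (1/9)(0/8) = 0.
Weighting by the prior gives 4/13 · 0 = 0, 4/13 · 1/7 = 4/91, 3/13 · 1/8 = 3/104, 2/13 · 0 = 0; these sum to 53/728.
Hence P(box B | data) = (4/91) / (53/728) = 32/53.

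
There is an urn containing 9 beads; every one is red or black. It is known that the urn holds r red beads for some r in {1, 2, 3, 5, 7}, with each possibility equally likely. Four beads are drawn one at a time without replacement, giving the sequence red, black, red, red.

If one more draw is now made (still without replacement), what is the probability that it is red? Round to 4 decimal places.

Compute the likelihood of the observed sequence for each case: P(data | r = 1) = (1/9)(8/8)(0/7) = 0; P(data | r = 2) = (2/9)(7/8)(1/7)(0/6) = 0; P(data | r = 3) = (3/9)(6/8)(2/7)(1/6) = 1/84; P(data | r = 5) = (5/9)(4/8)(4/7)(3/6) = 5/63; P(data | r = 7) = (7/9)(2/8)(6/7)(5/6) = 5/36.
Multiplying each by its prior: 1/5 · 0 = 0, 1/5 · 0 = 0, 1/5 · 1/84 = 1/420, 1/5 · 5/63 = 1/63, 1/5 · 5/36 = 1/36; with total 29/630.
The posterior is then P(r = 1 | data) = 0, P(r = 2 | data) = 0, P(r = 3 | data) = 3/58, P(r = 5 | data) = 10/29, P(r = 7 | data) = 35/58.
Averaging over the posterior, P(red next | data) = (0)(3/58) + (2/5)(10/29) + (4/5)(35/58) = 18/29.

0.6207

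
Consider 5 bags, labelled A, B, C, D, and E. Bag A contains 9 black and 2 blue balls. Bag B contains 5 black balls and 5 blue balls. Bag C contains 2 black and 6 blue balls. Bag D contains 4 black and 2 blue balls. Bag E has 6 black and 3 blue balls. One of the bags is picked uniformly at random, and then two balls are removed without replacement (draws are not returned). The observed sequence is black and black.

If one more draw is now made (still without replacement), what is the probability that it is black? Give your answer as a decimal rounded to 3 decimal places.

Compute the likelihood of the observed sequence for each case: P(data | bag A) = (9/11)(8/10) = 0.65455; P(data | bag B) = (5/10)(4/9) = 0.22222; P(data | bag C) = (2/8)(1/7) = 0.035714; P(data | bag D) = (4/6)(3/5) = 0.4; P(data | bag E) = (6/9)(5/8) = 0.41667.
The prior-weighted likelihoods are 1/5 · 0.65455 = 0.13091, 1/5 · 0.22222 = 0.044444, 1/5 · 0.035714 = 0.0071429, 1/5 · 0.4 = 0.08, 1/5 · 0.41667 = 0.083333; with total 0.34583.
Normalising, the posterior is P(bag A | data) = 0.37854, P(bag B | data) = 0.12852, P(bag C | data) = 0.020654, P(bag D | data) = 0.23133, P(bag E | data) = 0.24097.
The predictive probability is P(black next | data) = (7/9)(0.37854) + (3/8)(0.12852) + (0)(0.020654) + (1/2)(0.23133) + (4/7)(0.24097) = 0.59597.

0.596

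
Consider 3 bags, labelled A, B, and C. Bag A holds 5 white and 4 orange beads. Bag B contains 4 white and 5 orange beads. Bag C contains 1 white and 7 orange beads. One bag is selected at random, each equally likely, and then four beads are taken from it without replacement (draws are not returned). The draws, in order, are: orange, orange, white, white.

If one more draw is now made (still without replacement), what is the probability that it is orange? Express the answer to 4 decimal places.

The likelihood of the observed sequence under each hypothesis: P(data | bag A) = (4/9)(3/8)(5/7)(4/6) = 5/63; P(data | bag B) = (5/9)(4/8)(4/7)(3/6) = 5/63; P(data | bag C) = (7/8)(6/7)(1/6)(0/5) = 0.
The prior-weighted likelihoods are 1/3 · 5/63 = 5/189, 1/3 · 5/63 = 5/189, 1/3 · 0 = 0; these sum to 10/189.
Normalising, the posterior is P(bag A | data) = 1/2, P(bag B | data) = 1/2, P(bag C | data) = 0.
So P(orange next | data) = Σ P(orange next | H) P(H | data) = (2/5)(1/2) + (3/5)(1/2) = 1/2.

0.5000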